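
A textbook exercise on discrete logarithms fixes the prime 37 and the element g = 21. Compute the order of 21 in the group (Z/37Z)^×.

18

The order of 21 must divide φ(37) = 37 − 1 = 36 = 2^2 · 3^2.
Divisors of 36: 1, 2, 3, 4, 6, 9, 12, 18, 36.
Test each divisor d:
21^1 ≡ 21 (mod 37)
21^2 ≡ 34 (mod 37)
21^3 ≡ 11 (mod 37)
21^4 ≡ 9 (mod 37)
21^6 ≡ 10 (mod 37)
21^9 ≡ 36 (mod 37)
21^12 ≡ 26 (mod 37)
21^18 ≡ 1 (mod 37) ✓
So ord_37(21) = 18.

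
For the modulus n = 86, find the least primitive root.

φ(86) = φ(2)·φ(43) = 1·42 = 42 = 2 · 3 · 7.
Test candidates g = 2, 3, … against the prime factors q ∈ {2, 3, 7} of φ(86): g is a generator iff g^(42/q) ≢ 1 for every such q.
g = 2: gcd(2, 86) = 2 > 1, not a unit — skip.
g = 3: 3^21 ≡ 85; 3^14 ≡ 79; 3^6 ≡ 41 — none is 1, so 3 is a primitive root.
So 3 is the smallest generator of (Z/86Z)^×.

3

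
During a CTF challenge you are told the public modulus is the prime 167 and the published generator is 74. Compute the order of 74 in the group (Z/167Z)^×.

166

The order of 74 must divide φ(167) = 167 − 1 = 166 = 2 · 83.
Divisors of 166: 1, 2, 83, 166.
Check 74^d mod 167 for each divisor in increasing order:
74^1 ≡ 74 (mod 167)
74^2 ≡ 132 (mod 167)
74^83 ≡ 166 (mod 167)
74^166 ≡ 1 (mod 167) ✓
The smallest such exponent is 166, so the order of 74 is 166.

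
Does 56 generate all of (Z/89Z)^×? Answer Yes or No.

Yes

φ(89) = 89 − 1 = 88 = 2^3 · 11.
It suffices to check that the order of 56 is not a proper divisor of 88: compute 56^(88/q) for q ∈ {2, 11}.
56^44 ≡ 88 (mod 89)  [q = 2: ≢ 1 ✓]
56^8 ≡ 16 (mod 89)  [q = 11: ≢ 1 ✓]
All checks pass, so 56 has order 88 and is a primitive root modulo 89.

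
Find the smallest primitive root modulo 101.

2

φ(101) = 101 − 1 = 100 = 2^2 · 5^2.
Test candidates g = 2, 3, … against the prime factors q ∈ {2, 5} of φ(101): g is a generator iff g^(100/q) ≢ 1 for every such q.
g = 2: 2^50 ≡ 100; 2^20 ≡ 95 — none is 1, so 2 is a primitive root.
So 2 is the smallest generator of (Z/101Z)^×.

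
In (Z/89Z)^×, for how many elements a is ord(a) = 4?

2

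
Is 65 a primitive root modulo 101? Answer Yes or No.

φ(101) = 101 − 1 = 100 = 2^2 · 5^2.
65 is a primitive root mod 101 iff 65^(φ(101)/q) ≢ 1 for every prime q | φ(101), i.e. q ∈ {2, 5}.
65^50 ≡ 1 (mod 101)  [q = 2: ≡ 1 ✗]
65^20 ≡ 1 (mod 101)  [q = 5: ≡ 1 ✗]
The check at q = 2 fails, so 65 generates a proper subgroup.

No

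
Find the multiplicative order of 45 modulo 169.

156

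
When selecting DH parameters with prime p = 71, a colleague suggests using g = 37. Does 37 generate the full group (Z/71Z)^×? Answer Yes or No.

φ(71) = 71 − 1 = 70 = 2 · 5 · 7.
It suffices to check that the order of 37 is not a proper divisor of 70: compute 37^(70/q) for q ∈ {2, 5, 7}.
37^35 ≡ 1 (mod 71)  [q = 2: ≡ 1 ✗]
37^14 ≡ 1 (mod 71)  [q = 5: ≡ 1 ✗]
37^10 ≡ 30 (mod 71)  [q = 7: ≢ 1 ✓]
Since 37^35 ≡ 1, the order of 37 divides 35 < 70, so 37 is not a primitive root.

No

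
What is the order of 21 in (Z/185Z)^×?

18

ord(21) | φ(185) = φ(5·37) = (5−1)·(37−1) = 4·36 = 144 = 2^4 · 3^2.
Divisors of 144: 1, 2, 3, 4, 6, 8, 9, 12, 16, 18, 24, 36, 48, 72, 144.
Compute 21^d (mod 185) for the divisors d until we hit 1:
21^1 ≡ 21 (mod 185)
21^2 ≡ 71 (mod 185)
21^3 ≡ 11 (mod 185)
21^4 ≡ 46 (mod 185)
21^6 ≡ 121 (mod 185)
21^8 ≡ 81 (mod 185)
21^9 ≡ 36 (mod 185)
21^12 ≡ 26 (mod 185)
21^16 ≡ 86 (mod 185)
21^18 ≡ 1 (mod 185) ✓
Therefore the multiplicative order of 21 modulo 185 is 18.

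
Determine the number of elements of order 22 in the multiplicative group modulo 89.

φ(89) = 89 − 1 = 88 = 2^3 · 11.
(Z/89Z)^× is cyclic (|G| = 88); a cyclic group of order m has exactly φ(d) elements of each order d | m, and none otherwise.
22 = 2 · 11 divides 88, and φ(22) = 10.

10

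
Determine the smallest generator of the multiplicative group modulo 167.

φ(167) = 167 − 1 = 166 = 2 · 83.
g is a primitive root iff g^(166/q) ≢ 1 (mod 167) for each prime q ∈ {2, 83}.
g = 2: 2^83 ≡ 1 — hits 1, so not a primitive root.
g = 3: 3^83 ≡ 1 — hits 1, so not a primitive root.
g = 4: 4^83 ≡ 1 — hits 1, so not a primitive root.
g = 5: 5^83 ≡ 166; 5^2 ≡ 25 — none is 1, so 5 is a primitive root.
Hence the least primitive root of 167 is 5.

5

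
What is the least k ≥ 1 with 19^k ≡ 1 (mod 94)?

46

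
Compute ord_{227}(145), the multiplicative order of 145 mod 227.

226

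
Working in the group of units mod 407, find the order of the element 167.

180

By Lagrange's theorem, ord_407(167) divides φ(407) = φ(11·37) = (11−1)·(37−1) = 10·36 = 360 = 2^3 · 3^2 · 5.
Divisors of 360: 1, 2, 3, 4, 5, 6, 8, 9, 10, 12, 15, 18, 20, 24, 30, 36, 40, 45, 60, 72, 90, 120, 180, 360.
Evaluate successive powers at the divisors of 360:
167^1 ≡ 167 (mod 407)
167^2 ≡ 213 (mod 407)
167^3 ≡ 162 (mod 407)
167^4 ≡ 192 (mod 407)
167^5 ≡ 318 (mod 407)
167^6 ≡ 196 (mod 407)
167^8 ≡ 234 (mod 407)
167^9 ≡ 6 (mod 407)
167^10 ≡ 188 (mod 407)
167^12 ≡ 158 (mod 407)
167^15 ≡ 362 (mod 407)
167^18 ≡ 36 (mod 407)
167^20 ≡ 342 (mod 407)
167^24 ≡ 137 (mod 407)
167^30 ≡ 397 (mod 407)
167^36 ≡ 75 (mod 407)
167^40 ≡ 155 (mod 407)
167^45 ≡ 43 (mod 407)
167^60 ≡ 100 (mod 407)
167^72 ≡ 334 (mod 407)
167^90 ≡ 221 (mod 407)
167^120 ≡ 232 (mod 407)
167^180 ≡ 1 (mod 407) ✓
Hence ord(167) = 180.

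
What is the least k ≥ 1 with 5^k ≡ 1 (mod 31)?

3

By Lagrange's theorem, ord_31(5) divides φ(31) = 31 − 1 = 30 = 2 · 3 · 5.
Divisors of 30: 1, 2, 3, 5, 6, 10, 15, 30.
Evaluate successive powers at the divisors of 30:
5^1 ≡ 5
5^2 ≡ 25
5^3 ≡ 1
Therefore the multiplicative order of 5 modulo 31 is 3.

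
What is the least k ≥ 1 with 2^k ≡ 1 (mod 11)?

The order of 2 must divide φ(11) = 11 − 1 = 10 = 2 · 5.
Divisors of 10: 1, 2, 5, 10.
Compute 2^d (mod 11) for the divisors d until we hit 1:
2^1 ≡ 2 (mod 11)
2^2 ≡ 4 (mod 11)
2^5 ≡ 10 (mod 11)
2^10 ≡ 1 (mod 11) ✓
Therefore the multiplicative order of 2 modulo 11 is 10.

10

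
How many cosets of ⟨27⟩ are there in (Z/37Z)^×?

6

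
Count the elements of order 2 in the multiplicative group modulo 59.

φ(59) = 59 − 1 = 58 = 2 · 29.
In a cyclic group of order 58, there are φ(d) elements of order d for each divisor d of 58, and zero for non-divisors.
2 | 58, and φ(2) = 2 − 1 = 1.

1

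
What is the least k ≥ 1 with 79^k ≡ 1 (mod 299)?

By Lagrange's theorem, ord_299(79) divides φ(299) = φ(13·23) = (13−1)·(23−1) = 12·22 = 264 = 2^3 · 3 · 11.
Divisors of 264: 1, 2, 3, 4, 6, 8, 11, 12, 22, 24, 33, 44, 66, 88, 132, 264.
Check 79^d mod 299 for each divisor in increasing order:
79^1 ≡ 79 (mod 299)
79^2 ≡ 261 (mod 299)
79^3 ≡ 287 (mod 299)
79^4 ≡ 248 (mod 299)
79^6 ≡ 144 (mod 299)
79^8 ≡ 209 (mod 299)
79^11 ≡ 183 (mod 299)
79^12 ≡ 105 (mod 299)
79^22 ≡ 1 (mod 299) ✓
So ord_299(79) = 22.

22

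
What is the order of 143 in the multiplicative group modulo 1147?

180

ord(143) | φ(1147) = φ(31·37) = (31−1)·(37−1) = 30·36 = 1080 = 2^3 · 3^3 · 5.
Divisors of 1080: 1, 2, 3, 4, 5, 6, 8, 9, 10, 12, 15, 18, 20, 24, 27, 30, 36, 40, 45, 54, 60, 72, 90, 108, 120, 135, 180, 216, 270, 360, 540, 1080.
Test each divisor d:
143^1 ≡ 143 (mod 1147)
143^2 ≡ 950 (mod 1147)
143^3 ≡ 504 (mod 1147)
143^4 ≡ 958 (mod 1147)
143^5 ≡ 501 (mod 1147)
143^6 ≡ 529 (mod 1147)
143^8 ≡ 164 (mod 1147)
143^9 ≡ 512 (mod 1147)
143^10 ≡ 955 (mod 1147)
143^12 ≡ 1120 (mod 1147)
143^15 ≡ 156 (mod 1147)
143^18 ≡ 628 (mod 1147)
143^20 ≡ 160 (mod 1147)
143^24 ≡ 729 (mod 1147)
143^27 ≡ 376 (mod 1147)
143^30 ≡ 249 (mod 1147)
143^36 ≡ 963 (mod 1147)
143^40 ≡ 366 (mod 1147)
143^45 ≡ 993 (mod 1147)
143^54 ≡ 295 (mod 1147)
143^60 ≡ 63 (mod 1147)
143^72 ≡ 593 (mod 1147)
143^90 ≡ 776 (mod 1147)
143^108 ≡ 1000 (mod 1147)
143^120 ≡ 528 (mod 1147)
143^135 ≡ 931 (mod 1147)
143^180 ≡ 1 (mod 1147) ✓
Therefore the multiplicative order of 143 modulo 1147 is 180.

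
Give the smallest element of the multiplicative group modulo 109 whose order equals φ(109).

φ(109) = 109 − 1 = 108 = 2^2 · 3^3.
Test candidates g = 2, 3, … against the prime factors q ∈ {2, 3} of φ(109): g is a generator iff g^(108/q) ≢ 1 for every such q.
g = 2: 2^54 ≡ 108; 2^36 ≡ 1 — hits 1, so not a primitive root.
g = 3: 3^54 ≡ 1 — hits 1, so not a primitive root.
g = 4: 4^54 ≡ 1 — hits 1, so not a primitive root.
g = 5: 5^54 ≡ 1 — hits 1, so not a primitive root.
g = 6: 6^54 ≡ 108; 6^36 ≡ 63 — none is 1, so 6 is a primitive root.
So 6 is the smallest generator of (Z/109Z)^×.

6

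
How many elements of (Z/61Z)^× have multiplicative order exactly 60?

16

φ(61) = 61 − 1 = 60 = 2^2 · 3 · 5.
Since (Z/61Z)^× is cyclic of order 60, the number of elements of order d is φ(d) when d | 60 and 0 otherwise.
60 = 2^2 · 3 · 5 divides 60, and φ(60) = 16.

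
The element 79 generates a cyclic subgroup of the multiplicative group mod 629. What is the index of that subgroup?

ord(79) | φ(629) = φ(17·37) = (17−1)·(37−1) = 16·36 = 576 = 2^6 · 3^2.
Divisors of 576: 1, 2, 3, 4, 6, 8, 9, 12, 16, 18, 24, 32, 36, 48, 64, 72, 96, 144, 192, 288, 576.
Test each divisor d:
79^1 ≡ 79
79^2 ≡ 580
79^3 ≡ 532
79^4 ≡ 514
79^6 ≡ 603
79^8 ≡ 16
79^9 ≡ 6
79^12 ≡ 47
79^16 ≡ 256
79^18 ≡ 36
79^24 ≡ 322
79^32 ≡ 120
79^36 ≡ 38
79^48 ≡ 528
79^64 ≡ 562
79^72 ≡ 186
79^96 ≡ 137
79^144 ≡ 1
The order of 79 is 144, so the subgroup it generates has 144 elements.
[(Z/629Z)^× : ⟨79⟩] = 576/144 = 4.

4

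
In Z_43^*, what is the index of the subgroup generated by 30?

The order of 30 must divide φ(43) = 43 − 1 = 42 = 2 · 3 · 7.
Divisors of 42: 1, 2, 3, 6, 7, 14, 21, 42.
Evaluate successive powers at the divisors of 42:
30^1 ≡ 30 (mod 43)
30^2 ≡ 40 (mod 43)
30^3 ≡ 39 (mod 43)
30^6 ≡ 16 (mod 43)
30^7 ≡ 7 (mod 43)
30^14 ≡ 6 (mod 43)
30^21 ≡ 42 (mod 43)
30^42 ≡ 1 (mod 43) ✓
The order of 30 is 42, so the subgroup it generates has 42 elements.
The index is φ(43) / ord(30) = 42 / 42 = 1.

1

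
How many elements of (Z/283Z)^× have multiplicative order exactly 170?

0

φ(283) = 283 − 1 = 282 = 2 · 3 · 47.
(Z/283Z)^× is cyclic (|G| = 282); a cyclic group of order m has exactly φ(d) elements of each order d | m, and none otherwise.
170 does not divide 282, so no element of (Z/283Z)^× has order 170.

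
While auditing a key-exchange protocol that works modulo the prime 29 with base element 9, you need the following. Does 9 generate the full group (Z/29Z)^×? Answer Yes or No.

No

φ(29) = 29 − 1 = 28 = 2^2 · 7.
9 is a primitive root mod 29 iff 9^(φ(29)/q) ≢ 1 for every prime q | φ(29), i.e. q ∈ {2, 7}.
9^14 ≡ 1 (mod 29)  [q = 2: ≡ 1 ✗]
9^4 ≡ 7 (mod 29)  [q = 7: ≢ 1 ✓]
The check at q = 2 fails, so 9 generates a proper subgroup.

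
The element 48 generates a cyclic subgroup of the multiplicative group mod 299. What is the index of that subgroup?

8

ord(48) | φ(299) = φ(13·23) = (13−1)·(23−1) = 12·22 = 264 = 2^3 · 3 · 11.
Divisors of 264: 1, 2, 3, 4, 6, 8, 11, 12, 22, 24, 33, 44, 66, 88, 132, 264.
Check 48^d mod 299 for each divisor in increasing order:
48^1 ≡ 48
48^2 ≡ 211
48^3 ≡ 261
48^4 ≡ 269
48^6 ≡ 248
48^8 ≡ 3
48^11 ≡ 185
48^12 ≡ 209
48^22 ≡ 139
48^24 ≡ 27
48^33 ≡ 1
So ord_299(48) = 33, hence |⟨48⟩| = 33.
Index = |(Z/299Z)^×| / |⟨48⟩| = 264 / 33 = 8.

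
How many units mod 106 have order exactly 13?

12

φ(106) = φ(2)·φ(53) = 1·52 = 52 = 2^2 · 13.
Since (Z/106Z)^× is cyclic of order 52, the number of elements of order d is φ(d) when d | 52 and 0 otherwise.
13 | 52, and φ(13) = 13 − 1 = 12.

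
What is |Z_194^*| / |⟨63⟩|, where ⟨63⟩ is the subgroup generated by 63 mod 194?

3

By Lagrange's theorem, ord_194(63) divides φ(194) = φ(2)·φ(97) = 1·96 = 96 = 2^5 · 3.
Divisors of 96: 1, 2, 3, 4, 6, 8, 12, 16, 24, 32, 48, 96.
Evaluate successive powers at the divisors of 96:
63^1 ≡ 63
63^2 ≡ 89
63^3 ≡ 175
63^4 ≡ 161
63^6 ≡ 167
63^8 ≡ 119
63^12 ≡ 147
63^16 ≡ 193
63^24 ≡ 75
63^32 ≡ 1
The order of 63 is 32, so the subgroup it generates has 32 elements.
[(Z/194Z)^× : ⟨63⟩] = 96/32 = 3.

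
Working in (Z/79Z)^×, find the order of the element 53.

78

By Lagrange's theorem, ord_79(53) divides φ(79) = 79 − 1 = 78 = 2 · 3 · 13.
Divisors of 78: 1, 2, 3, 6, 13, 26, 39, 78.
Compute 53^d (mod 79) for the divisors d until we hit 1:
53^1 ≡ 53 (mod 79)
53^2 ≡ 44 (mod 79)
53^3 ≡ 41 (mod 79)
53^6 ≡ 22 (mod 79)
53^13 ≡ 56 (mod 79)
53^26 ≡ 55 (mod 79)
53^39 ≡ 78 (mod 79)
53^78 ≡ 1 (mod 79) ✓
Therefore the multiplicative order of 53 modulo 79 is 78.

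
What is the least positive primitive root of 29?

2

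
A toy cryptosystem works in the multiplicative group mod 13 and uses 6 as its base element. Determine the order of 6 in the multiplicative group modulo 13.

12

Since 6 ∈ (Z/13Z)^×, its order divides φ(13) = 13 − 1 = 12 = 2^2 · 3.
Divisors of 12: 1, 2, 3, 4, 6, 12.
Evaluate successive powers at the divisors of 12:
6^1 ≡ 6
6^2 ≡ 10
6^3 ≡ 8
6^4 ≡ 9
6^6 ≡ 12
6^12 ≡ 1
The smallest such exponent is 12, so the order of 6 is 12.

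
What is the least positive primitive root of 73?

5

φ(73) = 73 − 1 = 72 = 2^3 · 3^2.
g is a primitive root iff g^(72/q) ≢ 1 (mod 73) for each prime q ∈ {2, 3}.
g = 2: 2^36 ≡ 1 — hits 1, so not a primitive root.
g = 3: 3^36 ≡ 1 — hits 1, so not a primitive root.
g = 4: 4^36 ≡ 1 — hits 1, so not a primitive root.
g = 5: 5^36 ≡ 72; 5^24 ≡ 8 — none is 1, so 5 is a primitive root.
So 5 is the smallest generator of (Z/73Z)^×.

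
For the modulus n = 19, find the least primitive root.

φ(19) = 19 − 1 = 18 = 2 · 3^2.
g is a primitive root iff g^(18/q) ≢ 1 (mod 19) for each prime q ∈ {2, 3}.
g = 2: 2^9 ≡ 18; 2^6 ≡ 7 — none is 1, so 2 is a primitive root.
So 2 is the smallest generator of (Z/19Z)^×.

2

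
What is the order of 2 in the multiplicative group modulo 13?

12

The order of 2 must divide φ(13) = 13 − 1 = 12 = 2^2 · 3.
Divisors of 12: 1, 2, 3, 4, 6, 12.
Evaluate successive powers at the divisors of 12:
2^1 ≡ 2 (mod 13)
2^2 ≡ 4 (mod 13)
2^3 ≡ 8 (mod 13)
2^4 ≡ 3 (mod 13)
2^6 ≡ 12 (mod 13)
2^12 ≡ 1 (mod 13) ✓
The smallest such exponent is 12, so the order of 2 is 12.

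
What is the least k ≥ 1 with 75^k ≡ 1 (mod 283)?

282

The order of 75 must divide φ(283) = 283 − 1 = 282 = 2 · 3 · 47.
Divisors of 282: 1, 2, 3, 6, 47, 94, 141, 282.
Check 75^d mod 283 for each divisor in increasing order:
75^1 ≡ 75 (mod 283)
75^2 ≡ 248 (mod 283)
75^3 ≡ 205 (mod 283)
75^6 ≡ 141 (mod 283)
75^47 ≡ 45 (mod 283)
75^94 ≡ 44 (mod 283)
75^141 ≡ 282 (mod 283)
75^282 ≡ 1 (mod 283) ✓
Therefore the multiplicative order of 75 modulo 283 is 282.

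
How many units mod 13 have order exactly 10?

0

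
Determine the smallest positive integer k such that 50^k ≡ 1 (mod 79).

39

Since 50 ∈ (Z/79Z)^×, its order divides φ(79) = 79 − 1 = 78 = 2 · 3 · 13.
Divisors of 78: 1, 2, 3, 6, 13, 26, 39, 78.
Test each divisor d:
50^1 ≡ 50 (mod 79)
50^2 ≡ 51 (mod 79)
50^3 ≡ 22 (mod 79)
50^6 ≡ 10 (mod 79)
50^13 ≡ 23 (mod 79)
50^26 ≡ 55 (mod 79)
50^39 ≡ 1 (mod 79) ✓
Therefore the multiplicative order of 50 modulo 79 is 39.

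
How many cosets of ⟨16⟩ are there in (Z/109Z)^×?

12

ord(16) | φ(109) = 109 − 1 = 108 = 2^2 · 3^3.
Divisors of 108: 1, 2, 3, 4, 6, 9, 12, 18, 27, 36, 54, 108.
Compute 16^d (mod 109) for the divisors d until we hit 1:
16^1 ≡ 16
16^2 ≡ 38
16^3 ≡ 63
16^4 ≡ 27
16^6 ≡ 45
16^9 ≡ 1
The order of 16 is 9, so the subgroup it generates has 9 elements.
Index = |(Z/109Z)^×| / |⟨16⟩| = 108 / 9 = 12.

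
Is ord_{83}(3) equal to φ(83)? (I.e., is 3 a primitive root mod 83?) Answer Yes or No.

φ(83) = 83 − 1 = 82 = 2 · 41.
It suffices to check that the order of 3 is not a proper divisor of 82: compute 3^(82/q) for q ∈ {2, 41}.
3^41 ≡ 1 (mod 83)  [q = 2: ≡ 1 ✗]
3^2 ≡ 9 (mod 83)  [q = 41: ≢ 1 ✓]
The check at q = 2 fails, so 3 generates a proper subgroup.

No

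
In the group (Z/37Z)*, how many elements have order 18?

φ(37) = 37 − 1 = 36 = 2^2 · 3^2.
Since (Z/37Z)^× is cyclic of order 36, the number of elements of order d is φ(d) when d | 36 and 0 otherwise.
18 = 2 · 3^2 divides 36, and φ(18) = 6.

6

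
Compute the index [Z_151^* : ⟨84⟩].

6

Since 84 ∈ (Z/151Z)^×, its order divides φ(151) = 151 − 1 = 150 = 2 · 3 · 5^2.
Divisors of 150: 1, 2, 3, 5, 6, 10, 15, 25, 30, 50, 75, 150.
Evaluate successive powers at the divisors of 150:
84^1 ≡ 84 (mod 151)
84^2 ≡ 110 (mod 151)
84^3 ≡ 29 (mod 151)
84^5 ≡ 19 (mod 151)
84^6 ≡ 86 (mod 151)
84^10 ≡ 59 (mod 151)
84^15 ≡ 64 (mod 151)
84^25 ≡ 1 (mod 151) ✓
So ord_151(84) = 25, hence |⟨84⟩| = 25.
Index = |(Z/151Z)^×| / |⟨84⟩| = 150 / 25 = 6.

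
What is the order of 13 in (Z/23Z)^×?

11

ord(13) | φ(23) = 23 − 1 = 22 = 2 · 11.
Divisors of 22: 1, 2, 11, 22.
Compute 13^d (mod 23) for the divisors d until we hit 1:
13^1 ≡ 13 (mod 23)
13^2 ≡ 8 (mod 23)
13^11 ≡ 1 (mod 23) ✓
So ord_23(13) = 11.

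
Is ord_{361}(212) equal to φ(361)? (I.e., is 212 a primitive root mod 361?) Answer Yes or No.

φ(361) = φ(19^2) = 19·(19−1) = 342 = 2 · 3^2 · 19.
Test 212^(342/q) mod 361 for each prime factor q of 342:
212^171 ≡ 360 (mod 361)  [q = 2: ≢ 1 ✓]
212^114 ≡ 292 (mod 361)  [q = 3: ≢ 1 ✓]
212^18 ≡ 153 (mod 361)  [q = 19: ≢ 1 ✓]
All checks pass, so 212 has order 342 and is a primitive root modulo 361.

Yes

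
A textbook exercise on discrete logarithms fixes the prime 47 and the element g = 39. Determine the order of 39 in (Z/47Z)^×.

46

The order of 39 must divide φ(47) = 47 − 1 = 46 = 2 · 23.
Divisors of 46: 1, 2, 23, 46.
Check 39^d mod 47 for each divisor in increasing order:
39^1 ≡ 39 (mod 47)
39^2 ≡ 17 (mod 47)
39^23 ≡ 46 (mod 47)
39^46 ≡ 1 (mod 47) ✓
The smallest such exponent is 46, so the order of 39 is 46.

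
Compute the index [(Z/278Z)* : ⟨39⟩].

3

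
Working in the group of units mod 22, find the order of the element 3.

5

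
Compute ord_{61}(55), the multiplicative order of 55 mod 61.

60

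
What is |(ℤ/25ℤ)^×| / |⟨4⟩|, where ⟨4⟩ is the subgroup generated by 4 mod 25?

ord(4) | φ(25) = φ(5^2) = 5·(5−1) = 20 = 2^2 · 5.
Divisors of 20: 1, 2, 4, 5, 10, 20.
Test each divisor d:
4^1 ≡ 4 (mod 25)
4^2 ≡ 16 (mod 25)
4^4 ≡ 6 (mod 25)
4^5 ≡ 24 (mod 25)
4^10 ≡ 1 (mod 25) ✓
The order of 4 is 10, so the subgroup it generates has 10 elements.
The index is φ(25) / ord(4) = 20 / 10 = 2.

2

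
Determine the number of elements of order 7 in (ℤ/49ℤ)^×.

φ(49) = φ(7^2) = 7·(7−1) = 42 = 2 · 3 · 7.
In a cyclic group of order 42, there are φ(d) elements of order d for each divisor d of 42, and zero for non-divisors.
7 | 42, and φ(7) = 7 − 1 = 6.

6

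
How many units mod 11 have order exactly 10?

4

φ(11) = 11 − 1 = 10 = 2 · 5.
(Z/11Z)^× is cyclic (|G| = 10); a cyclic group of order m has exactly φ(d) elements of each order d | m, and none otherwise.
10 = 2 · 5 divides 10, and φ(10) = 4.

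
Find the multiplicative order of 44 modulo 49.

21

The order of 44 must divide φ(49) = φ(7^2) = 7·(7−1) = 42 = 2 · 3 · 7.
Divisors of 42: 1, 2, 3, 6, 7, 14, 21, 42.
Compute 44^d (mod 49) for the divisors d until we hit 1:
44^1 ≡ 44
44^2 ≡ 25
44^3 ≡ 22
44^6 ≡ 43
44^7 ≡ 30
44^14 ≡ 18
44^21 ≡ 1
The smallest such exponent is 21, so the order of 44 is 21.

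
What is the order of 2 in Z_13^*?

12

The order of 2 must divide φ(13) = 13 − 1 = 12 = 2^2 · 3.
Divisors of 12: 1, 2, 3, 4, 6, 12.
Evaluate successive powers at the divisors of 12:
2^1 ≡ 2 (mod 13)
2^2 ≡ 4 (mod 13)
2^3 ≡ 8 (mod 13)
2^4 ≡ 3 (mod 13)
2^6 ≡ 12 (mod 13)
2^12 ≡ 1 (mod 13) ✓
Therefore the multiplicative order of 2 modulo 13 is 12.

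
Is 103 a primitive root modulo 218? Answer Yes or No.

φ(218) = φ(2)·φ(109) = 1·108 = 108 = 2^2 · 3^3.
103 is a primitive root mod 218 iff 103^(φ(218)/q) ≢ 1 for every prime q | φ(218), i.e. q ∈ {2, 3}.
103^54 ≡ 217 (mod 218)  [q = 2: ≢ 1 ✓]
103^36 ≡ 63 (mod 218)  [q = 3: ≢ 1 ✓]
Every test exponent gives a nontrivial residue, hence 103 generates the full group.

Yes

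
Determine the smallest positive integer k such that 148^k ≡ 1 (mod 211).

The order of 148 must divide φ(211) = 211 − 1 = 210 = 2 · 3 · 5 · 7.
Divisors of 210: 1, 2, 3, 5, 6, 7, 10, 14, 15, 21, 30, 35, 42, 70, 105, 210.
Evaluate successive powers at the divisors of 210:
148^1 ≡ 148
148^2 ≡ 171
148^3 ≡ 199
148^5 ≡ 58
148^6 ≡ 144
148^7 ≡ 1
So ord_211(148) = 7.

7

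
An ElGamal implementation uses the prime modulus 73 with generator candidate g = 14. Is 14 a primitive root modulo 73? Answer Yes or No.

Yes

φ(73) = 73 − 1 = 72 = 2^3 · 3^2.
It suffices to check that the order of 14 is not a proper divisor of 72: compute 14^(72/q) for q ∈ {2, 3}.
14^36 ≡ 72 (mod 73)  [q = 2: ≢ 1 ✓]
14^24 ≡ 64 (mod 73)  [q = 3: ≢ 1 ✓]
Every test exponent gives a nontrivial residue, hence 14 generates the full group.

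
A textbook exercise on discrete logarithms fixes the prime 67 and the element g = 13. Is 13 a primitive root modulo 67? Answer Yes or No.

φ(67) = 67 − 1 = 66 = 2 · 3 · 11.
Test 13^(66/q) mod 67 for each prime factor q of 66:
13^33 ≡ 66 (mod 67)  [q = 2: ≢ 1 ✓]
13^22 ≡ 37 (mod 67)  [q = 3: ≢ 1 ✓]
13^6 ≡ 62 (mod 67)  [q = 11: ≢ 1 ✓]
All checks pass, so 13 has order 66 and is a primitive root modulo 67.

Yes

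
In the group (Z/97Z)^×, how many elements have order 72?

0

φ(97) = 97 − 1 = 96 = 2^5 · 3.
(Z/97Z)^× is cyclic (|G| = 96); a cyclic group of order m has exactly φ(d) elements of each order d | m, and none otherwise.
72 does not divide 96, so no element of (Z/97Z)^× has order 72.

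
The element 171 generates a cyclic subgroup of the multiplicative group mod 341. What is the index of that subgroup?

The order of 171 must divide φ(341) = φ(11·31) = (11−1)·(31−1) = 10·30 = 300 = 2^2 · 3 · 5^2.
Divisors of 300: 1, 2, 3, 4, 5, 6, 10, 12, 15, 20, 25, 30, 50, 60, 75, 100, 150, 300.
Test each divisor d:
171^1 ≡ 171
171^2 ≡ 256
171^3 ≡ 128
171^4 ≡ 64
171^5 ≡ 32
171^6 ≡ 16
171^10 ≡ 1
So ord_341(171) = 10, hence |⟨171⟩| = 10.
Index = |(Z/341Z)^×| / |⟨171⟩| = 300 / 10 = 30.

30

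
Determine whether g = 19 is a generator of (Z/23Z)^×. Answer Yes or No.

Yes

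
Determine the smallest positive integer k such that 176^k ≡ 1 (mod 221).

48

By Lagrange's theorem, ord_221(176) divides φ(221) = φ(13·17) = (13−1)·(17−1) = 12·16 = 192 = 2^6 · 3.
Divisors of 192: 1, 2, 3, 4, 6, 8, 12, 16, 24, 32, 48, 64, 96, 192.
Compute 176^d (mod 221) for the divisors d until we hit 1:
176^1 ≡ 176
176^2 ≡ 36
176^3 ≡ 148
176^4 ≡ 191
176^6 ≡ 25
176^8 ≡ 16
176^12 ≡ 183
176^16 ≡ 35
176^24 ≡ 118
176^32 ≡ 120
176^48 ≡ 1
Therefore the multiplicative order of 176 modulo 221 is 48.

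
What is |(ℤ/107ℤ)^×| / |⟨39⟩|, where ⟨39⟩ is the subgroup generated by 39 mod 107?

2

Since 39 ∈ (Z/107Z)^×, its order divides φ(107) = 107 − 1 = 106 = 2 · 53.
Divisors of 106: 1, 2, 53, 106.
Evaluate successive powers at the divisors of 106:
39^1 ≡ 39
39^2 ≡ 23
39^53 ≡ 1
The order of 39 is 53, so the subgroup it generates has 53 elements.
The index is φ(107) / ord(39) = 106 / 53 = 2.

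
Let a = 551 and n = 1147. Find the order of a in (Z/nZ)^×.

90

The order of 551 must divide φ(1147) = φ(31·37) = (31−1)·(37−1) = 30·36 = 1080 = 2^3 · 3^3 · 5.
Divisors of 1080: 1, 2, 3, 4, 5, 6, 8, 9, 10, 12, 15, 18, 20, 24, 27, 30, 36, 40, 45, 54, 60, 72, 90, 108, 120, 135, 180, 216, 270, 360, 540, 1080.
Check 551^d mod 1147 for each divisor in increasing order:
551^1 ≡ 551 (mod 1147)
551^2 ≡ 793 (mod 1147)
551^3 ≡ 1083 (mod 1147)
551^4 ≡ 293 (mod 1147)
551^5 ≡ 863 (mod 1147)
551^6 ≡ 655 (mod 1147)
551^8 ≡ 971 (mod 1147)
551^9 ≡ 519 (mod 1147)
551^10 ≡ 366 (mod 1147)
551^12 ≡ 47 (mod 1147)
551^15 ≡ 433 (mod 1147)
551^18 ≡ 963 (mod 1147)
551^20 ≡ 904 (mod 1147)
551^24 ≡ 1062 (mod 1147)
551^27 ≡ 852 (mod 1147)
551^30 ≡ 528 (mod 1147)
551^36 ≡ 593 (mod 1147)
551^40 ≡ 552 (mod 1147)
551^45 ≡ 371 (mod 1147)
551^54 ≡ 1000 (mod 1147)
551^60 ≡ 63 (mod 1147)
551^72 ≡ 667 (mod 1147)
551^90 ≡ 1 (mod 1147) ✓
So ord_1147(551) = 90.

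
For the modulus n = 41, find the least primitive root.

6

φ(41) = 41 − 1 = 40 = 2^3 · 5.
g is a primitive root iff g^(40/q) ≢ 1 (mod 41) for each prime q ∈ {2, 5}.
g = 2: 2^20 ≡ 1 — hits 1, so not a primitive root.
g = 3: 3^20 ≡ 40; 3^8 ≡ 1 — hits 1, so not a primitive root.
g = 4: 4^20 ≡ 1 — hits 1, so not a primitive root.
g = 5: 5^20 ≡ 1 — hits 1, so not a primitive root.
g = 6: 6^20 ≡ 40; 6^8 ≡ 10 — none is 1, so 6 is a primitive root.
So 6 is the smallest generator of (Z/41Z)^×.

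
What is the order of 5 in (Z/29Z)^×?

14

The order of 5 must divide φ(29) = 29 − 1 = 28 = 2^2 · 7.
Divisors of 28: 1, 2, 4, 7, 14, 28.
Test each divisor d:
5^1 ≡ 5 (mod 29)
5^2 ≡ 25 (mod 29)
5^4 ≡ 16 (mod 29)
5^7 ≡ 28 (mod 29)
5^14 ≡ 1 (mod 29) ✓
The smallest such exponent is 14, so the order of 5 is 14.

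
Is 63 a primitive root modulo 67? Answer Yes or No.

Yes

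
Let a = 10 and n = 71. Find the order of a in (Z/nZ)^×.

35

Since 10 ∈ (Z/71Z)^×, its order divides φ(71) = 71 − 1 = 70 = 2 · 5 · 7.
Divisors of 70: 1, 2, 5, 7, 10, 14, 35, 70.
Test each divisor d:
10^1 ≡ 10
10^2 ≡ 29
10^5 ≡ 32
10^7 ≡ 5
10^10 ≡ 30
10^14 ≡ 25
10^35 ≡ 1
Hence ord(10) = 35.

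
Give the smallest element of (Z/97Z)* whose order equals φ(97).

5

φ(97) = 97 − 1 = 96 = 2^5 · 3.
Test candidates g = 2, 3, … against the prime factors q ∈ {2, 3} of φ(97): g is a generator iff g^(96/q) ≢ 1 for every such q.
g = 2: 2^48 ≡ 1 — hits 1, so not a primitive root.
g = 3: 3^48 ≡ 1 — hits 1, so not a primitive root.
g = 4: 4^48 ≡ 1 — hits 1, so not a primitive root.
g = 5: 5^48 ≡ 96; 5^32 ≡ 35 — none is 1, so 5 is a primitive root.
The smallest primitive root modulo 97 is 5.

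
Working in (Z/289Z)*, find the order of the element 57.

ord(57) | φ(289) = φ(17^2) = 17·(17−1) = 272 = 2^4 · 17.
Divisors of 272: 1, 2, 4, 8, 16, 17, 34, 68, 136, 272.
Evaluate successive powers at the divisors of 272:
57^1 ≡ 57
57^2 ≡ 70
57^4 ≡ 276
57^8 ≡ 169
57^16 ≡ 239
57^17 ≡ 40
57^34 ≡ 155
57^68 ≡ 38
57^136 ≡ 288
57^272 ≡ 1
Therefore the multiplicative order of 57 modulo 289 is 272.

272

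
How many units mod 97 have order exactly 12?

4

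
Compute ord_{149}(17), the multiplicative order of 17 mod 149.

37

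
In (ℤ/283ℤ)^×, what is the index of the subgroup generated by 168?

ord(168) | φ(283) = 283 − 1 = 282 = 2 · 3 · 47.
Divisors of 282: 1, 2, 3, 6, 47, 94, 141, 282.
Check 168^d mod 283 for each divisor in increasing order:
168^1 ≡ 168 (mod 283)
168^2 ≡ 207 (mod 283)
168^3 ≡ 250 (mod 283)
168^6 ≡ 240 (mod 283)
168^47 ≡ 1 (mod 283) ✓
Thus |⟨168⟩| = ord(168) = 47.
The index is φ(283) / ord(168) = 282 / 47 = 6.

6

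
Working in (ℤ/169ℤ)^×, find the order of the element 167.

156

By Lagrange's theorem, ord_169(167) divides φ(169) = φ(13^2) = 13·(13−1) = 156 = 2^2 · 3 · 13.
Divisors of 156: 1, 2, 3, 4, 6, 12, 13, 26, 39, 52, 78, 156.
Compute 167^d (mod 169) for the divisors d until we hit 1:
167^1 ≡ 167
167^2 ≡ 4
167^3 ≡ 161
167^4 ≡ 16
167^6 ≡ 64
167^12 ≡ 40
167^13 ≡ 89
167^26 ≡ 147
167^39 ≡ 70
167^52 ≡ 146
167^78 ≡ 168
167^156 ≡ 1
Therefore the multiplicative order of 167 modulo 169 is 156.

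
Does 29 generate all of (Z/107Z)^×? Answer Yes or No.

No

φ(107) = 107 − 1 = 106 = 2 · 53.
Test 29^(106/q) mod 107 for each prime factor q of 106:
29^53 ≡ 1 (mod 107)  [q = 2: ≡ 1 ✗]
29^2 ≡ 92 (mod 107)  [q = 53: ≢ 1 ✓]
Since 29^53 ≡ 1, the order of 29 divides 53 < 106, so 29 is not a primitive root.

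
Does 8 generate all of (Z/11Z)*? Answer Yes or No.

Yes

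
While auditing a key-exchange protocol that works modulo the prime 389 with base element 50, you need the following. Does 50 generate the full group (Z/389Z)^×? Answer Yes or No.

Yes

φ(389) = 389 − 1 = 388 = 2^2 · 97.
It suffices to check that the order of 50 is not a proper divisor of 388: compute 50^(388/q) for q ∈ {2, 97}.
50^194 ≡ 388 (mod 389)  [q = 2: ≢ 1 ✓]
50^4 ≡ 326 (mod 389)  [q = 97: ≢ 1 ✓]
Every test exponent gives a nontrivial residue, hence 50 generates the full group.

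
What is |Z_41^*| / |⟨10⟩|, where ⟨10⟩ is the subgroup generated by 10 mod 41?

ord(10) | φ(41) = 41 − 1 = 40 = 2^3 · 5.
Divisors of 40: 1, 2, 4, 5, 8, 10, 20, 40.
Test each divisor d:
10^1 ≡ 10
10^2 ≡ 18
10^4 ≡ 37
10^5 ≡ 1
Thus |⟨10⟩| = ord(10) = 5.
The index is φ(41) / ord(10) = 40 / 5 = 8.

8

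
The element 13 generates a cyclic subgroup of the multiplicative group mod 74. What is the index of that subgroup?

1

By Lagrange's theorem, ord_74(13) divides φ(74) = φ(2)·φ(37) = 1·36 = 36 = 2^2 · 3^2.
Divisors of 36: 1, 2, 3, 4, 6, 9, 12, 18, 36.
Test each divisor d:
13^1 ≡ 13 (mod 74)
13^2 ≡ 21 (mod 74)
13^3 ≡ 51 (mod 74)
13^4 ≡ 71 (mod 74)
13^6 ≡ 11 (mod 74)
13^9 ≡ 43 (mod 74)
13^12 ≡ 47 (mod 74)
13^18 ≡ 73 (mod 74)
13^36 ≡ 1 (mod 74) ✓
The order of 13 is 36, so the subgroup it generates has 36 elements.
The index is φ(74) / ord(13) = 36 / 36 = 1.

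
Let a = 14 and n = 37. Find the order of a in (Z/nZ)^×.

12

Since 14 ∈ (Z/37Z)^×, its order divides φ(37) = 37 − 1 = 36 = 2^2 · 3^2.
Divisors of 36: 1, 2, 3, 4, 6, 9, 12, 18, 36.
Compute 14^d (mod 37) for the divisors d until we hit 1:
14^1 ≡ 14
14^2 ≡ 11
14^3 ≡ 6
14^4 ≡ 10
14^6 ≡ 36
14^9 ≡ 31
14^12 ≡ 1
The smallest such exponent is 12, so the order of 14 is 12.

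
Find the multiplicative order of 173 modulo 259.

18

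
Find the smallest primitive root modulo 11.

2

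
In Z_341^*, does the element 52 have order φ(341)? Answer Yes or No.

341 = 11 · 31 is a product of two distinct odd primes, so (Z/341Z)^× ≅ (Z/11Z)^× × (Z/31Z)^× is not cyclic.
No primitive root modulo 341 exists; in particular 52 is not one.

No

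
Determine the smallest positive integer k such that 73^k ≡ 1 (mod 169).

52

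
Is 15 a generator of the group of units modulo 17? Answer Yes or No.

φ(17) = 17 − 1 = 16 = 2^4.
It suffices to check that the order of 15 is not a proper divisor of 16: compute 15^(16/q) for q ∈ {2}.
15^8 ≡ 1 (mod 17)  [q = 2: ≡ 1 ✗]
The check at q = 2 fails, so 15 generates a proper subgroup.

No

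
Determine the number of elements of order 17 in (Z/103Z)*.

16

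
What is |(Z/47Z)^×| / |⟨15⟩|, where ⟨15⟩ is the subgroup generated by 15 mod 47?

ord(15) | φ(47) = 47 − 1 = 46 = 2 · 23.
Divisors of 46: 1, 2, 23, 46.
Compute 15^d (mod 47) for the divisors d until we hit 1:
15^1 ≡ 15
15^2 ≡ 37
15^23 ≡ 46
15^46 ≡ 1
So ord_47(15) = 46, hence |⟨15⟩| = 46.
Index = |(Z/47Z)^×| / |⟨15⟩| = 46 / 46 = 1.

1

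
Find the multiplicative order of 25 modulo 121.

By Lagrange's theorem, ord_121(25) divides φ(121) = φ(11^2) = 11·(11−1) = 110 = 2 · 5 · 11.
Divisors of 110: 1, 2, 5, 10, 11, 22, 55, 110.
Evaluate successive powers at the divisors of 110:
25^1 ≡ 25
25^2 ≡ 20
25^5 ≡ 78
25^10 ≡ 34
25^11 ≡ 3
25^22 ≡ 9
25^55 ≡ 1
Hence ord(25) = 55.

55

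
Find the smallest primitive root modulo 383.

φ(383) = 383 − 1 = 382 = 2 · 191.
Test candidates g = 2, 3, … against the prime factors q ∈ {2, 191} of φ(383): g is a generator iff g^(382/q) ≢ 1 for every such q.
g = 2: 2^191 ≡ 1 — hits 1, so not a primitive root.
g = 3: 3^191 ≡ 1 — hits 1, so not a primitive root.
g = 4: 4^191 ≡ 1 — hits 1, so not a primitive root.
g = 5: 5^191 ≡ 382; 5^2 ≡ 25 — none is 1, so 5 is a primitive root.
Hence the least primitive root of 383 is 5.

5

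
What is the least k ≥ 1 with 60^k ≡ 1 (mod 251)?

Since 60 ∈ (Z/251Z)^×, its order divides φ(251) = 251 − 1 = 250 = 2 · 5^3.
Divisors of 250: 1, 2, 5, 10, 25, 50, 125, 250.
Compute 60^d (mod 251) for the divisors d until we hit 1:
60^1 ≡ 60 (mod 251)
60^2 ≡ 86 (mod 251)
60^5 ≡ 243 (mod 251)
60^10 ≡ 64 (mod 251)
60^25 ≡ 113 (mod 251)
60^50 ≡ 219 (mod 251)
60^125 ≡ 1 (mod 251) ✓
The smallest such exponent is 125, so the order of 60 is 125.

125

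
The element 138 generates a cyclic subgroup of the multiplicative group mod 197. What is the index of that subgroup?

ord(138) | φ(197) = 197 − 1 = 196 = 2^2 · 7^2.
Divisors of 196: 1, 2, 4, 7, 14, 28, 49, 98, 196.
Check 138^d mod 197 for each divisor in increasing order:
138^1 ≡ 138 (mod 197)
138^2 ≡ 132 (mod 197)
138^4 ≡ 88 (mod 197)
138^7 ≡ 19 (mod 197)
138^14 ≡ 164 (mod 197)
138^28 ≡ 104 (mod 197)
138^49 ≡ 196 (mod 197)
138^98 ≡ 1 (mod 197) ✓
The order of 138 is 98, so the subgroup it generates has 98 elements.
Index = |(Z/197Z)^×| / |⟨138⟩| = 196 / 98 = 2.

2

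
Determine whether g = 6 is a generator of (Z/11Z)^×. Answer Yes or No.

Yes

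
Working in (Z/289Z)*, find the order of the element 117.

136

Since 117 ∈ (Z/289Z)^×, its order divides φ(289) = φ(17^2) = 17·(17−1) = 272 = 2^4 · 17.
Divisors of 272: 1, 2, 4, 8, 16, 17, 34, 68, 136, 272.
Evaluate successive powers at the divisors of 272:
117^1 ≡ 117
117^2 ≡ 106
117^4 ≡ 254
117^8 ≡ 69
117^16 ≡ 137
117^17 ≡ 134
117^34 ≡ 38
117^68 ≡ 288
117^136 ≡ 1
So ord_289(117) = 136.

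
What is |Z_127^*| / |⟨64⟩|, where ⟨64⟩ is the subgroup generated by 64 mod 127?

18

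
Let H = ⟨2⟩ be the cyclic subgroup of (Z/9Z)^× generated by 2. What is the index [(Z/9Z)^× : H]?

1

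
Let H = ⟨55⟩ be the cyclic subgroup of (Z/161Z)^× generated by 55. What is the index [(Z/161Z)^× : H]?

The order of 55 must divide φ(161) = φ(7·23) = (7−1)·(23−1) = 6·22 = 132 = 2^2 · 3 · 11.
Divisors of 132: 1, 2, 3, 4, 6, 11, 12, 22, 33, 44, 66, 132.
Check 55^d mod 161 for each divisor in increasing order:
55^1 ≡ 55 (mod 161)
55^2 ≡ 127 (mod 161)
55^3 ≡ 62 (mod 161)
55^4 ≡ 29 (mod 161)
55^6 ≡ 141 (mod 161)
55^11 ≡ 139 (mod 161)
55^12 ≡ 78 (mod 161)
55^22 ≡ 1 (mod 161) ✓
The order of 55 is 22, so the subgroup it generates has 22 elements.
The index is φ(161) / ord(55) = 132 / 22 = 6.

6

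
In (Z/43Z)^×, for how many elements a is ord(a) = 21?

12

φ(43) = 43 − 1 = 42 = 2 · 3 · 7.
In a cyclic group of order 42, there are φ(d) elements of order d for each divisor d of 42, and zero for non-divisors.
21 = 3 · 7 divides 42, and φ(21) = 12.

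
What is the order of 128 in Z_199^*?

99

The order of 128 must divide φ(199) = 199 − 1 = 198 = 2 · 3^2 · 11.
Divisors of 198: 1, 2, 3, 6, 9, 11, 18, 22, 33, 66, 99, 198.
Compute 128^d (mod 199) for the divisors d until we hit 1:
128^1 ≡ 128
128^2 ≡ 66
128^3 ≡ 90
128^6 ≡ 140
128^9 ≡ 63
128^11 ≡ 178
128^18 ≡ 188
128^22 ≡ 43
128^33 ≡ 92
128^66 ≡ 106
128^99 ≡ 1
So ord_199(128) = 99.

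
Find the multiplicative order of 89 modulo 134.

11

ord(89) | φ(134) = φ(2)·φ(67) = 1·66 = 66 = 2 · 3 · 11.
Divisors of 66: 1, 2, 3, 6, 11, 22, 33, 66.
Evaluate successive powers at the divisors of 66:
89^1 ≡ 89 (mod 134)
89^2 ≡ 15 (mod 134)
89^3 ≡ 129 (mod 134)
89^6 ≡ 25 (mod 134)
89^11 ≡ 1 (mod 134) ✓
So ord_134(89) = 11.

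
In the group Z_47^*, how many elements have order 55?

0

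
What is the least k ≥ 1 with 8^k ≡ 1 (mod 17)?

8

The order of 8 must divide φ(17) = 17 − 1 = 16 = 2^4.
Divisors of 16: 1, 2, 4, 8, 16.
Evaluate successive powers at the divisors of 16:
8^1 ≡ 8 (mod 17)
8^2 ≡ 13 (mod 17)
8^4 ≡ 16 (mod 17)
8^8 ≡ 1 (mod 17) ✓
The smallest such exponent is 8, so the order of 8 is 8.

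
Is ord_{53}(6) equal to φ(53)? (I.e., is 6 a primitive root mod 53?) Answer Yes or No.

No

φ(53) = 53 − 1 = 52 = 2^2 · 13.
Test 6^(52/q) mod 53 for each prime factor q of 52:
6^26 ≡ 1 (mod 53)  [q = 2: ≡ 1 ✗]
6^4 ≡ 24 (mod 53)  [q = 13: ≢ 1 ✓]
6^26 ≡ 1 shows ord(6) | 26, strictly less than φ(53); not a primitive root.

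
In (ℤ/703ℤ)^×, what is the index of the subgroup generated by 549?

18

The order of 549 must divide φ(703) = φ(19·37) = (19−1)·(37−1) = 18·36 = 648 = 2^3 · 3^4.
Divisors of 648: 1, 2, 3, 4, 6, 8, 9, 12, 18, 24, 27, 36, 54, 72, 81, 108, 162, 216, 324, 648.
Compute 549^d (mod 703) for the divisors d until we hit 1:
549^1 ≡ 549
549^2 ≡ 517
549^3 ≡ 524
549^4 ≡ 149
549^6 ≡ 406
549^8 ≡ 408
549^9 ≡ 438
549^12 ≡ 334
549^18 ≡ 628
549^24 ≡ 482
549^27 ≡ 191
549^36 ≡ 1
So ord_703(549) = 36, hence |⟨549⟩| = 36.
The index is φ(703) / ord(549) = 648 / 36 = 18.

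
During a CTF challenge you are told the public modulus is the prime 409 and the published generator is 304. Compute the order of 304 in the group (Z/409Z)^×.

408

The order of 304 must divide φ(409) = 409 − 1 = 408 = 2^3 · 3 · 17.
Divisors of 408: 1, 2, 3, 4, 6, 8, 12, 17, 24, 34, 51, 68, 102, 136, 204, 408.
Test each divisor d:
304^1 ≡ 304 (mod 409)
304^2 ≡ 391 (mod 409)
304^3 ≡ 254 (mod 409)
304^4 ≡ 324 (mod 409)
304^6 ≡ 303 (mod 409)
304^8 ≡ 272 (mod 409)
304^12 ≡ 193 (mod 409)
304^17 ≡ 226 (mod 409)
304^24 ≡ 30 (mod 409)
304^34 ≡ 360 (mod 409)
304^51 ≡ 378 (mod 409)
304^68 ≡ 356 (mod 409)
304^102 ≡ 143 (mod 409)
304^136 ≡ 355 (mod 409)
304^204 ≡ 408 (mod 409)
304^408 ≡ 1 (mod 409) ✓
So ord_409(304) = 408.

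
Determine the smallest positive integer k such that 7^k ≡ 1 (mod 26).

ord(7) | φ(26) = φ(2)·φ(13) = 1·12 = 12 = 2^2 · 3.
Divisors of 12: 1, 2, 3, 4, 6, 12.
Check 7^d mod 26 for each divisor in increasing order:
7^1 ≡ 7 (mod 26)
7^2 ≡ 23 (mod 26)
7^3 ≡ 5 (mod 26)
7^4 ≡ 9 (mod 26)
7^6 ≡ 25 (mod 26)
7^12 ≡ 1 (mod 26) ✓
The smallest such exponent is 12, so the order of 7 is 12.

12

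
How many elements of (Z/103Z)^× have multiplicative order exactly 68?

0

φ(103) = 103 − 1 = 102 = 2 · 3 · 17.
In a cyclic group of order 102, there are φ(d) elements of order d for each divisor d of 102, and zero for non-divisors.
68 does not divide 102, so no element of (Z/103Z)^× has order 68.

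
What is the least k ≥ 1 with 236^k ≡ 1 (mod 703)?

ord(236) | φ(703) = φ(19·37) = (19−1)·(37−1) = 18·36 = 648 = 2^3 · 3^4.
Divisors of 648: 1, 2, 3, 4, 6, 8, 9, 12, 18, 24, 27, 36, 54, 72, 81, 108, 162, 216, 324, 648.
Compute 236^d (mod 703) for the divisors d until we hit 1:
236^1 ≡ 236 (mod 703)
236^2 ≡ 159 (mod 703)
236^3 ≡ 265 (mod 703)
236^4 ≡ 676 (mod 703)
236^6 ≡ 628 (mod 703)
236^8 ≡ 26 (mod 703)
236^9 ≡ 512 (mod 703)
236^12 ≡ 1 (mod 703) ✓
Therefore the multiplicative order of 236 modulo 703 is 12.

12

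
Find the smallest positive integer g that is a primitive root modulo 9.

2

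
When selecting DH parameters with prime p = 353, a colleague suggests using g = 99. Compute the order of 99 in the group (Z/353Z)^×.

176

By Lagrange's theorem, ord_353(99) divides φ(353) = 353 − 1 = 352 = 2^5 · 11.
Divisors of 352: 1, 2, 4, 8, 11, 16, 22, 32, 44, 88, 176, 352.
Check 99^d mod 353 for each divisor in increasing order:
99^1 ≡ 99 (mod 353)
99^2 ≡ 270 (mod 353)
99^4 ≡ 182 (mod 353)
99^8 ≡ 295 (mod 353)
99^11 ≡ 36 (mod 353)
99^16 ≡ 187 (mod 353)
99^22 ≡ 237 (mod 353)
99^32 ≡ 22 (mod 353)
99^44 ≡ 42 (mod 353)
99^88 ≡ 352 (mod 353)
99^176 ≡ 1 (mod 353) ✓
So ord_353(99) = 176.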